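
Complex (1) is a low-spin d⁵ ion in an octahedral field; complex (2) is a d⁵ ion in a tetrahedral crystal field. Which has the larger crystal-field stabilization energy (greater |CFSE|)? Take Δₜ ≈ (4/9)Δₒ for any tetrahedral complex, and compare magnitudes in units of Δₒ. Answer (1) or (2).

(1)

(1): t2g^5 e_g^0, CFSE = -2.0Δₒ.
(2): With tetrahedral geometry the complex is necessarily high-spin; e² t₂³, CFSE = 0.0Δₜ ≈ 0.00Δₒ.
So (1) has the larger |CFSE|.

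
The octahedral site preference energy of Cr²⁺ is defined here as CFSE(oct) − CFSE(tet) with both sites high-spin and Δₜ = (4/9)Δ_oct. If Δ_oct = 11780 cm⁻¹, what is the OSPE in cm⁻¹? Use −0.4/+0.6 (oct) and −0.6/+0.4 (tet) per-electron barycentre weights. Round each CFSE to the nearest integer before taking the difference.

Cr sits in group 6; removing 2 electrons leaves Cr²⁺ with 6 − 2 = 4 d electrons.
Octahedral high-spin t₂g³ eg¹: CFSE = -0.6 × 11780 = -7068 cm⁻¹.
In a tetrahedral site the filling is e² t₂²: CFSE(tet) = -0.4Δₜ = -0.4 × (4/9)(11780) = -2094 cm⁻¹.
OSPE = -7068 − (-2094) = -4974 cm⁻¹.

-4974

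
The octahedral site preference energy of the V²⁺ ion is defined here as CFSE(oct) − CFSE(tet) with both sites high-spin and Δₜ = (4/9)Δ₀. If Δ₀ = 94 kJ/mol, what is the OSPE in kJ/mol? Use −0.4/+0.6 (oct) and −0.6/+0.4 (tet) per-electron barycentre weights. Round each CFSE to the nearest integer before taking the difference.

V²⁺: group 5, so d-count = 5 − 2 = 3.
Octahedral (high-spin): t₂g³ eg⁰, CFSE = 3(−0.4) + 0(+0.6) = -1.2Δ₀ = -1.2 × 94 = -113 kJ/mol.
Tetrahedral e² t₂¹ gives -0.8Δₜ = -0.8 × (4/9) × 94 = -33 kJ/mol.
Subtracting, OSPE = -113 − (-33) = -80 kJ/mol.

-80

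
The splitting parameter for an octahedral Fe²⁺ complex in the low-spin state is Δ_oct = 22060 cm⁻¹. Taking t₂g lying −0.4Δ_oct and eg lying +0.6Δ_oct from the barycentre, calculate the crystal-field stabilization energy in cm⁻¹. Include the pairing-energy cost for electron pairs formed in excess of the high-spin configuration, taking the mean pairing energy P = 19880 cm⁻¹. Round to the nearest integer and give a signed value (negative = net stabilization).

-13184

Fe sits in group 8; removing 2 electrons leaves Fe²⁺ with 8 − 2 = 6 d electrons.
Configuration: t₂g⁶ eg⁰.
CFSE(orbital) = 6×(-0.4Δ_oct) + 0×(0.6Δ_oct) = -2.4Δ_oct; with Δ_oct = 22060 cm⁻¹ that is -52944 cm⁻¹.
High-spin d⁶ would be t₂g⁴ eg² with 1 pair; low-spin has 3, so 2 excess pairs cost +2P = +39760 cm⁻¹.
Overall CFSE = -52944 + 39760 = -13184 cm⁻¹.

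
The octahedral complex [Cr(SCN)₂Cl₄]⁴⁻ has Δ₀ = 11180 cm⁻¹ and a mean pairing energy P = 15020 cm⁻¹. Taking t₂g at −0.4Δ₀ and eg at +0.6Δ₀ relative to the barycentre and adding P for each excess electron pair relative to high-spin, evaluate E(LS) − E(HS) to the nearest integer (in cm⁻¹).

3840

Ligand charges: 2×(-1) from SCN⁻ and 4×(-1) from Cl⁻ sum to -6; with overall charge -4, Cr is +2.
Cr²⁺: group 6, so d-count = 6 − 2 = 4.
High-spin: t₂g³ eg¹, CFSE = -0.6Δ₀ = -6708 cm⁻¹.
Low-spin t₂g⁴ eg⁰ gives -1.6Δ₀ = -17888 cm⁻¹, but forming 1 extra pair costs 1P = 15020 cm⁻¹, so E(LS) = -17888 + 15020 = -2868 cm⁻¹.
The difference is -2868 − (-6708) = 3840 cm⁻¹, so high-spin lies lower.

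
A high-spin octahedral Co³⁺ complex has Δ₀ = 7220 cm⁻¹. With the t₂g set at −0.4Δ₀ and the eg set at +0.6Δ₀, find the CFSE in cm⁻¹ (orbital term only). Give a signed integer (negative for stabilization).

Co is in group 9, so Co³⁺ is d⁶ (9 − 3 = 6).
Configuration: t₂g⁴ eg².
Orbital CFSE = 4(-0.4) + 2(0.6) = -0.4Δ₀ = -0.4 × 7220 = -2888 cm⁻¹.

-2888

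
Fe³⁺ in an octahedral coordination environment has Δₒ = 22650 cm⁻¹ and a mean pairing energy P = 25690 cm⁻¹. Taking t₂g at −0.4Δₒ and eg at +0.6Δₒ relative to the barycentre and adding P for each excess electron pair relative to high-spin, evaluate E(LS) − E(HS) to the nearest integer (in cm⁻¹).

6080

Group 8 minus oxidation state +3 gives a d⁵ configuration for Fe³⁺.
In the high-spin limit (t₂g³ eg²) the orbital term is 0.0Δₒ = 0 cm⁻¹, with no excess pairing.
Low-spin: t₂g⁵ eg⁰, orbital CFSE = -2.0Δₒ = -45300 cm⁻¹; plus 2 excess pairs × P = +51380 cm⁻¹; total 6080 cm⁻¹.
E(LS) − E(HS) = 6080 − (0) = 6080 cm⁻¹.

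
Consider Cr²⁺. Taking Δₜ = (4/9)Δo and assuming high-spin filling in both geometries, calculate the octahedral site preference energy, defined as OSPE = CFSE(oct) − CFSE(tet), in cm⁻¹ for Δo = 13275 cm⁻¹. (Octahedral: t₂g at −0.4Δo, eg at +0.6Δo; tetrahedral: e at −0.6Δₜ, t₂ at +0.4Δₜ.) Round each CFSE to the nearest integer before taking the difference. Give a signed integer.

Group 6 minus oxidation state +2 gives a d⁴ configuration for Cr²⁺.
In an octahedral site d⁴ (HS) is t₂g³ eg¹, giving CFSE(oct) = -0.6Δo = -7965 cm⁻¹.
Tetrahedral: e² t₂², CFSE = 2(−0.6) + 2(+0.4) = -0.4Δₜ = -0.4 × (4/9) × 13275 = -2360 cm⁻¹.
OSPE = -7965 − (-2360) = -5605 cm⁻¹.

-5605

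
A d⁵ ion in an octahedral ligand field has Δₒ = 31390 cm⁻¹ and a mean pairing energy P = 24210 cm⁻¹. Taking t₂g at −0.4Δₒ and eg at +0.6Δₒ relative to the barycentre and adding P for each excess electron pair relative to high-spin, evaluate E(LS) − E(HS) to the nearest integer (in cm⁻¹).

-14360

In the high-spin limit (t₂g³ eg²) the orbital term is 0.0Δₒ = 0 cm⁻¹, with no excess pairing.
For low-spin the configuration is t₂g⁵ eg⁰: orbital energy -2.0 × 31390 = -62780 cm⁻¹, and 2 additional pairs relative to high-spin add 48420 cm⁻¹, giving -14360 cm⁻¹.
Thus E(LS) − E(HS) = -14360 cm⁻¹.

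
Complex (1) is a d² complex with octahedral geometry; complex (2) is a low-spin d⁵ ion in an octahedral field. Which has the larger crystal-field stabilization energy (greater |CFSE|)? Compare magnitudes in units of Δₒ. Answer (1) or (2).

(1): For octahedral d² the high- and low-spin configurations coincide; t2g^2 e_g^0, CFSE = -0.8Δₒ.
(2): t₂g⁵ eg⁰, CFSE = -2.0Δₒ.
So (2) has the larger |CFSE|.

(2)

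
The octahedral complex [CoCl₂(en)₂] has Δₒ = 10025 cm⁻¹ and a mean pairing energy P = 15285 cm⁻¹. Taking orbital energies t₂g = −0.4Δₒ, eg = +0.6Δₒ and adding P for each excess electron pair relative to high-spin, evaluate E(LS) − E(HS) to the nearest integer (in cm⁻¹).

5260

Ligand charges: 2×(-1) from Cl⁻ and 2×(+0) from en sum to -2; with overall charge +0, Co is +2.
Co²⁺: group 9, so d-count = 9 − 2 = 7.
High-spin d⁷ fills as t₂g⁵ eg² with CFSE 5(−0.4) + 2(+0.6) = -0.8Δₒ = -8020 cm⁻¹.
Low-spin t₂g⁶ eg¹ gives -1.8Δₒ = -18045 cm⁻¹, but forming 1 extra pair costs 1P = 15285 cm⁻¹, so E(LS) = -18045 + 15285 = -2760 cm⁻¹.
Thus E(LS) − E(HS) = 5260 cm⁻¹.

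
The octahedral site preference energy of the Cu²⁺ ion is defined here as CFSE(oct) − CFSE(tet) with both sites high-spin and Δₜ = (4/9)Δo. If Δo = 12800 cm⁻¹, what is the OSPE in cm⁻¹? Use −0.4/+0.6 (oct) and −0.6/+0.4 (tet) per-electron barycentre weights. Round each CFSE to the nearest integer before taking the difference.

-5404

Cu²⁺: group 11, so d-count = 11 − 2 = 9.
Octahedral (high-spin): t2g^6 e_g^3, CFSE = 6(−0.4) + 3(+0.6) = -0.6Δo = -0.6 × 12800 = -7680 cm⁻¹.
In a tetrahedral site the filling is e^4 t2^5: CFSE(tet) = -0.4Δₜ = -0.4 × (4/9)(12800) = -2276 cm⁻¹.
Subtracting, OSPE = -7680 − (-2276) = -5404 cm⁻¹.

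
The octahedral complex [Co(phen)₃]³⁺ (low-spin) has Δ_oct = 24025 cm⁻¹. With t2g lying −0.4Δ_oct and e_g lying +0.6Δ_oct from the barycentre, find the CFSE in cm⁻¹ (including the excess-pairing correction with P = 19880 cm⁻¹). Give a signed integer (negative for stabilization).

phen is neutral, so the +3 overall charge sits on Co: oxidation state +3.
Co sits in group 9; removing 3 electrons leaves Co³⁺ with 9 − 3 = 6 d electrons.
Configuration: t2g^6 e_g^0.
CFSE(orbital) = 6×(-0.4Δ_oct) + 0×(0.6Δ_oct) = -2.4Δ_oct; with Δ_oct = 24025 cm⁻¹ that is -57660 cm⁻¹.
Relative to high-spin t2g^4 e_g^2 (1 paired), the low-spin configuration has 2 additional pairs, contributing +2 × 19880 = +39760 cm⁻¹.
Combining: -57660 + 39760 = -17900 cm⁻¹.

-17900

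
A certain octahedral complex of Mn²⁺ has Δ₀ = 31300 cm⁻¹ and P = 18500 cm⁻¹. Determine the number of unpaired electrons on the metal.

1

Mn²⁺: group 7, so d-count = 7 − 2 = 5.
Since Δ₀ = 31300 cm⁻¹ > P = 18500 cm⁻¹, the complex adopts the low-spin configuration.
Configuration: t₂g⁵ eg⁰.
Unpaired electrons: 1.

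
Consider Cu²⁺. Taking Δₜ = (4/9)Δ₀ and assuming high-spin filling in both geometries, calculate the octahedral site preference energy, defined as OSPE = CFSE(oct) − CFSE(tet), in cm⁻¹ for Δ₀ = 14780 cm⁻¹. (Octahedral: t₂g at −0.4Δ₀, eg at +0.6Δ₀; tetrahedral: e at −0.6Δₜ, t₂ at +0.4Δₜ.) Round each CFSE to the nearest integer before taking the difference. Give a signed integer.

-6240

Cu is in group 11, so Cu²⁺ is d⁹ (11 − 2 = 9).
In an octahedral site d⁹ (HS) is t2g^6 e_g^3, giving CFSE(oct) = -0.6Δ₀ = -8868 cm⁻¹.
Tetrahedral e^4 t2^5 gives -0.4Δₜ = -0.4 × (4/9) × 14780 = -2628 cm⁻¹.
OSPE = CFSE(oct) − CFSE(tet) = -8868 − (-2628) = -6240 cm⁻¹.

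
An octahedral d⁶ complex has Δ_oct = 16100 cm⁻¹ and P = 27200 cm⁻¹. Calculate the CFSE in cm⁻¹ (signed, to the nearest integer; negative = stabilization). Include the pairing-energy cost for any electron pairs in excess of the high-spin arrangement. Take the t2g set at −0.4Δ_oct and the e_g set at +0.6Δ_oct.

With Δ_oct < P the complex is high-spin.
That gives t2g^4 e_g^2.
Orbital CFSE = -0.4Δ_oct = -0.4 × 16100 = -6440 cm⁻¹.
High-spin has no excess pairs, so no pairing correction applies.

-6440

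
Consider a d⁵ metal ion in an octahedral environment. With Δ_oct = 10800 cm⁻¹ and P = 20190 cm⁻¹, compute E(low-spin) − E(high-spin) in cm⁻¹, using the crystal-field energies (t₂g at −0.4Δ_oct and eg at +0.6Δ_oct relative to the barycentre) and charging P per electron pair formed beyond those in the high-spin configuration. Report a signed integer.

18780

In the high-spin limit (t₂g³ eg²) the orbital term is 0.0Δ_oct = 0 cm⁻¹, with no excess pairing.
Low-spin: t₂g⁵ eg⁰, orbital CFSE = -2.0Δ_oct = -21600 cm⁻¹; plus 2 excess pairs × P = +40380 cm⁻¹; total 18780 cm⁻¹.
E(LS) − E(HS) = 18780 − (0) = 18780 cm⁻¹.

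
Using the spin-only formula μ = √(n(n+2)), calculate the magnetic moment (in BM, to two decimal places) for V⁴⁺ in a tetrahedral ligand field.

V⁴⁺: group 5, so d-count = 5 − 4 = 1.
Tetrahedral splitting is small, so the complex is high-spin.
Configuration: e¹ t₂⁰ → 1 unpaired electron.
μ(spin-only) = √[1(1+2)] = √3 ≈ 1.73 BM.

1.73 BM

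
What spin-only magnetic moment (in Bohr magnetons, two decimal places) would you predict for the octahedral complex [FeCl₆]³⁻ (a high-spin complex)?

Each Cl⁻ contributes -1; 6 × (-1) = -6. With overall charge -3, Fe is in the +3 oxidation state.
Fe is in group 8, so Fe³⁺ is d⁵ (8 − 3 = 5).
Configuration: t₂g³ eg² → 5 unpaired electrons.
μ(spin-only) = √[5(5+2)] = √35 ≈ 5.92 Bohr magnetons.

5.92 Bohr magnetons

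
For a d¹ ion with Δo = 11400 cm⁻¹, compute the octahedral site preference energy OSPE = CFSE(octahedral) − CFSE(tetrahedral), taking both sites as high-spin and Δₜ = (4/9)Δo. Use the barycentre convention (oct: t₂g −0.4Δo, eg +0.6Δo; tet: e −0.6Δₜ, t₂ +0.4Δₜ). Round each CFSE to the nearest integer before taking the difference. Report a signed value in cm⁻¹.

In an octahedral site d¹ (HS) is t₂g¹ eg⁰, giving CFSE(oct) = -0.4Δo = -4560 cm⁻¹.
Tetrahedral e¹ t₂⁰ gives -0.6Δₜ = -0.6 × (4/9) × 11400 = -3040 cm⁻¹.
OSPE = CFSE(oct) − CFSE(tet) = -4560 − (-3040) = -1520 cm⁻¹.

-1520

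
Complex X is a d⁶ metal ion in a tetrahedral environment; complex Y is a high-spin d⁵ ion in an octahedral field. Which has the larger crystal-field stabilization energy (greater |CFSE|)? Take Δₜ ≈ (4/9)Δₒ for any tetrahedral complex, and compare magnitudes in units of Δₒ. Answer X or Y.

X: With tetrahedral geometry the complex is necessarily high-spin; e^3 t2^3, CFSE = -0.6Δₜ ≈ -0.27Δₒ.
Y: t₂g³ eg², CFSE = 0.0Δₒ.
So X has the larger |CFSE|.

X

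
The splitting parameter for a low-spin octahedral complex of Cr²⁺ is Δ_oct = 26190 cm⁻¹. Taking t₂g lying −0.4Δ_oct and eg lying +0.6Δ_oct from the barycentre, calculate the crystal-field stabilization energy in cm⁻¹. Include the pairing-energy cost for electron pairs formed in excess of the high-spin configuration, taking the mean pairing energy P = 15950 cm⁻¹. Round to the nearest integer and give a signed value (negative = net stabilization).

Cr sits in group 6; removing 2 electrons leaves Cr²⁺ with 6 − 2 = 4 d electrons.
The d⁴ electrons fill as t₂g⁴ eg⁰.
Orbital CFSE = 4(-0.4) + 0(0.6) = -1.6Δ_oct = -1.6 × 26190 = -41904 cm⁻¹.
Pairing penalty: 1 pair vs 0 in the high-spin reference → 1 extra × P = 15950 cm⁻¹.
Net CFSE = -41904 + 15950 = -25954 cm⁻¹.

-25954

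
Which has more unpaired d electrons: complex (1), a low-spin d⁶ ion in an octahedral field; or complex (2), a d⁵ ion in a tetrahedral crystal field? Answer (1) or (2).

(1): t2g^6 e_g^0 → 0 unpaired.
(2): With tetrahedral geometry the complex is necessarily high-spin; e^2 t2^3 → 5 unpaired.
So (2) has more unpaired electrons.

(2)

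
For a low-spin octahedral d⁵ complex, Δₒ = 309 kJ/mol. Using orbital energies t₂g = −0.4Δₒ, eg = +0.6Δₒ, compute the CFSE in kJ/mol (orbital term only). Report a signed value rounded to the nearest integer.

-618

Electron filling gives t₂g⁵ eg⁰.
Orbital CFSE = 5(-0.4) + 0(0.6) = -2.0Δₒ = -2.0 × 309 = -618 kJ/mol.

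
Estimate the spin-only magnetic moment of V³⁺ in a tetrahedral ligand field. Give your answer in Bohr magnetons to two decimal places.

Group 5 minus oxidation state +3 gives a d² configuration for V³⁺.
Tetrahedral splitting is small, so the complex is high-spin.
Configuration: e^2 t2^0 → 2 unpaired electrons.
μ(spin-only) = √[2(2+2)] = √8 ≈ 2.83 Bohr magnetons.

2.83 Bohr magnetons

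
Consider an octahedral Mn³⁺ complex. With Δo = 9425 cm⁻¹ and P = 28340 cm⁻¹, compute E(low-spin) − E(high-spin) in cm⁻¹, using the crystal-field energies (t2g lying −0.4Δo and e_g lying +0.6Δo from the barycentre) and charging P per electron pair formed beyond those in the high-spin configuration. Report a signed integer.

Mn is in group 7, so Mn³⁺ is d⁴ (7 − 3 = 4).
In the high-spin limit (t2g^3 e_g^1) the orbital term is -0.6Δo = -5655 cm⁻¹, with no excess pairing.
For low-spin the configuration is t2g^4 e_g^0: orbital energy -1.6 × 9425 = -15080 cm⁻¹, and 1 additional pair relative to high-spin adds 28340 cm⁻¹, giving 13260 cm⁻¹.
The difference is 13260 − (-5655) = 18915 cm⁻¹, so high-spin lies lower.

18915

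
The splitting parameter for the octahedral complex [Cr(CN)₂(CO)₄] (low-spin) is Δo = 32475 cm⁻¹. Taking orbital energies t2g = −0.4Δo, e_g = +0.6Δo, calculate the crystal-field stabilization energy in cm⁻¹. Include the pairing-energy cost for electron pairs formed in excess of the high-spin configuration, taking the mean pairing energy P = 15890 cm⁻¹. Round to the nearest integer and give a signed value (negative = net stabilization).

Ligand charges: 2×(-1) from CN⁻ and 4×(+0) from CO sum to -2; with overall charge +0, Cr is +2.
Cr is in group 6, so Cr²⁺ is d⁴ (6 − 2 = 4).
Electron filling gives t2g^4 e_g^0.
CFSE(orbital) = 4×(-0.4Δo) + 0×(0.6Δo) = -1.6Δo; with Δo = 32475 cm⁻¹ that is -51960 cm⁻¹.
Pairing penalty: 1 pair vs 0 in the high-spin reference → 1 extra × P = 15890 cm⁻¹.
Net CFSE = -51960 + 15890 = -36070 cm⁻¹.

-36070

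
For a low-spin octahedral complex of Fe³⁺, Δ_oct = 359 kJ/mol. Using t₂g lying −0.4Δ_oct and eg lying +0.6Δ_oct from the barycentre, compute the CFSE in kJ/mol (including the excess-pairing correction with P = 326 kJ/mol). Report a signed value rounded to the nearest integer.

Fe is in group 8, so Fe³⁺ is d⁵ (8 − 3 = 5).
Electron filling gives t₂g⁵ eg⁰.
CFSE(orbital) = 5×(-0.4Δ_oct) + 0×(0.6Δ_oct) = -2.0Δ_oct; with Δ_oct = 359 kJ/mol that is -718 kJ/mol.
Relative to high-spin t₂g³ eg² (0 paired), the low-spin configuration has 2 additional pairs, contributing +2 × 326 = +652 kJ/mol.
Overall CFSE = -718 + 652 = -66 kJ/mol.

-66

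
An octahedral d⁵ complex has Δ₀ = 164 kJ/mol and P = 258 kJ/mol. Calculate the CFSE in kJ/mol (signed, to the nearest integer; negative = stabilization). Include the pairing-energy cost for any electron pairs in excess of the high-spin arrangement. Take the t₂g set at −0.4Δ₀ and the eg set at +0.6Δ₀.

Here Δ₀ < P (164 < 258), so the high-spin state is favoured.
Filling d⁵ accordingly: t₂g³ eg².
Orbital CFSE = 0.0Δ₀ = 0.0 × 164 = 0 kJ/mol.
High-spin has no excess pairs, so no pairing correction applies.

0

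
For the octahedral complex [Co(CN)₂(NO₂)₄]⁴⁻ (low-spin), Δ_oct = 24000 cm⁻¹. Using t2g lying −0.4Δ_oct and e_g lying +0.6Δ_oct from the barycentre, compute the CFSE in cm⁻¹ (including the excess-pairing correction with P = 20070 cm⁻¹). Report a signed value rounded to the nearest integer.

-23130

Ligand charges: 2×(-1) from CN⁻ and 4×(-1) from NO₂⁻ sum to -6; with overall charge -4, Co is +2.
Co²⁺: group 9, so d-count = 9 − 2 = 7.
Configuration: t2g^6 e_g^1.
The orbital stabilization is -1.8Δ_oct = -1.8 × 24000 = -43200 cm⁻¹.
Pairing penalty: 3 pairs vs 2 in the high-spin reference → 1 extra × P = 20070 cm⁻¹.
Net CFSE = -43200 + 20070 = -23130 cm⁻¹.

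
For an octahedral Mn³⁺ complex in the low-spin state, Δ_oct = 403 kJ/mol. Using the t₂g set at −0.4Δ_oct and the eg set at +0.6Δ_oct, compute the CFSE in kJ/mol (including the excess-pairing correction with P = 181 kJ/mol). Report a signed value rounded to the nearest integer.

-464

Mn³⁺: group 7, so d-count = 7 − 3 = 4.
The d⁴ electrons fill as t₂g⁴ eg⁰.
CFSE(orbital) = 4×(-0.4Δ_oct) + 0×(0.6Δ_oct) = -1.6Δ_oct; with Δ_oct = 403 kJ/mol that is -645 kJ/mol.
Relative to high-spin t₂g³ eg¹ (0 paired), the low-spin configuration has 1 additional pair, contributing +1 × 181 = +181 kJ/mol.
Overall CFSE = -645 + 181 = -464 kJ/mol.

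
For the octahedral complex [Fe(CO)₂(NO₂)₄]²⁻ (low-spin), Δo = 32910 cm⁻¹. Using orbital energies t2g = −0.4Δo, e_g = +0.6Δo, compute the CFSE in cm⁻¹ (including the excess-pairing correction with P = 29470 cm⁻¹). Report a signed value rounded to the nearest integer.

-20044

Ligand charges: 2×(+0) from CO and 4×(-1) from NO₂⁻ sum to -4; with overall charge -2, Fe is +2.
Fe sits in group 8; removing 2 electrons leaves Fe²⁺ with 8 − 2 = 6 d electrons.
Configuration: t2g^6 e_g^0.
Orbital CFSE = 6(-0.4) + 0(0.6) = -2.4Δo = -2.4 × 32910 = -78984 cm⁻¹.
Pairing penalty: 3 pairs vs 1 in the high-spin reference → 2 extra × P = 58940 cm⁻¹.
Net CFSE = -78984 + 58940 = -20044 cm⁻¹.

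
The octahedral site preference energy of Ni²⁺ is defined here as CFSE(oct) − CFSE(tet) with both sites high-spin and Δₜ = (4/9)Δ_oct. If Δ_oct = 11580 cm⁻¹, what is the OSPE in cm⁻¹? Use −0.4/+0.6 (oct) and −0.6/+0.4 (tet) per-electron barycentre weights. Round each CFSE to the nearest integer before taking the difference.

Ni is in group 10, so Ni²⁺ is d⁸ (10 − 2 = 8).
In an octahedral site d⁸ (HS) is t₂g⁶ eg², giving CFSE(oct) = -1.2Δ_oct = -13896 cm⁻¹.
Tetrahedral e⁴ t₂⁴ gives -0.8Δₜ = -0.8 × (4/9) × 11580 = -4117 cm⁻¹.
OSPE = -13896 − (-4117) = -9779 cm⁻¹.

-9779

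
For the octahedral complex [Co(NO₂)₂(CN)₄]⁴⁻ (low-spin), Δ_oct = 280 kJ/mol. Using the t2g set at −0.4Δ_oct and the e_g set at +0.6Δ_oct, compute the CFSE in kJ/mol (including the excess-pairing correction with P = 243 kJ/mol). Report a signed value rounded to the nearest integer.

-261

Ligand charges: 2×(-1) from NO₂⁻ and 4×(-1) from CN⁻ sum to -6; with overall charge -4, Co is +2.
Co²⁺: group 9, so d-count = 9 − 2 = 7.
Configuration: t2g^6 e_g^1.
CFSE(orbital) = 6×(-0.4Δ_oct) + 1×(0.6Δ_oct) = -1.8Δ_oct; with Δ_oct = 280 kJ/mol that is -504 kJ/mol.
High-spin d⁷ would be t2g^5 e_g^2 with 2 pairs; low-spin has 3, so 1 excess pair costs +1P = +243 kJ/mol.
Combining: -504 + 243 = -261 kJ/mol.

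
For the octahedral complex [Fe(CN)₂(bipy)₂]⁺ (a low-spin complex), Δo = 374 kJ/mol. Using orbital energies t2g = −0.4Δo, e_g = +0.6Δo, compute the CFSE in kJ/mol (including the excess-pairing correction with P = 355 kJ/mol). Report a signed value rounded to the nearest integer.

-38

Ligand charges: 2×(-1) from CN⁻ and 2×(+0) from bipy sum to -2; with overall charge +1, Fe is +3.
Fe sits in group 8; removing 3 electrons leaves Fe³⁺ with 8 − 3 = 5 d electrons.
The d⁵ electrons fill as t2g^5 e_g^0.
CFSE(orbital) = 5×(-0.4Δo) + 0×(0.6Δo) = -2.0Δo; with Δo = 374 kJ/mol that is -748 kJ/mol.
High-spin d⁵ would be t2g^3 e_g^2 with 0 pairs; low-spin has 2, so 2 excess pairs cost +2P = +710 kJ/mol.
Overall CFSE = -748 + 710 = -38 kJ/mol.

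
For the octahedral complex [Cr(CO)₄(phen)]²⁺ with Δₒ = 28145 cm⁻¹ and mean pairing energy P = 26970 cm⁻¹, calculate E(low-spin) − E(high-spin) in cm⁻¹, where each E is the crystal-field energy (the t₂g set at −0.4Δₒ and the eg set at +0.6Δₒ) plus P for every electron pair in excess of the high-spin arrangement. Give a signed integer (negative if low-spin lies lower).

Ligand charges: 4×(+0) from CO and 1×(+0) from phen sum to +0; with overall charge +2, Cr is +2.
Cr sits in group 6; removing 2 electrons leaves Cr²⁺ with 6 − 2 = 4 d electrons.
High-spin: t₂g³ eg¹, CFSE = -0.6Δₒ = -16887 cm⁻¹.
Low-spin: t₂g⁴ eg⁰, orbital CFSE = -1.6Δₒ = -45032 cm⁻¹; plus 1 excess pair × P = +26970 cm⁻¹; total -18062 cm⁻¹.
The difference is -18062 − (-16887) = -1175 cm⁻¹, so low-spin lies lower.

-1175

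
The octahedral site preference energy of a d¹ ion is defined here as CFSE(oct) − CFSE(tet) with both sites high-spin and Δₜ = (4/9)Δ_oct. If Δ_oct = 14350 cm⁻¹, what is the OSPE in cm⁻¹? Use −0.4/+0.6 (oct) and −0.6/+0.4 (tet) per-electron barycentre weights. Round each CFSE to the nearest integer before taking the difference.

Octahedral (high-spin): t2g^1 e_g^0, CFSE = 1(−0.4) + 0(+0.6) = -0.4Δ_oct = -0.4 × 14350 = -5740 cm⁻¹.
Tetrahedral: e^1 t2^0, CFSE = 1(−0.6) + 0(+0.4) = -0.6Δₜ = -0.6 × (4/9) × 14350 = -3827 cm⁻¹.
OSPE = -5740 − (-3827) = -1913 cm⁻¹.

-1913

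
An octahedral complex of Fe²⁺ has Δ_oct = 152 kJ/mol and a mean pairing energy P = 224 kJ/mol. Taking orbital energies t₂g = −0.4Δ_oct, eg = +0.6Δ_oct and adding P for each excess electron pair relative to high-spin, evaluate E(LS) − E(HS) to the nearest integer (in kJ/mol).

Fe²⁺: group 8, so d-count = 8 − 2 = 6.
High-spin d⁶ fills as t₂g⁴ eg² with CFSE 4(−0.4) + 2(+0.6) = -0.4Δ_oct = -61 kJ/mol.
Low-spin: t₂g⁶ eg⁰, orbital CFSE = -2.4Δ_oct = -365 kJ/mol; plus 2 excess pairs × P = +448 kJ/mol; total 83 kJ/mol.
E(LS) − E(HS) = 83 − (-61) = 144 kJ/mol.

144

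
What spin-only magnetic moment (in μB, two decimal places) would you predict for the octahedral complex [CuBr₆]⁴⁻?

Each Br⁻ contributes -1; 6 × (-1) = -6. With overall charge -4, Cu is in the +2 oxidation state.
Cu sits in group 11; removing 2 electrons leaves Cu²⁺ with 11 − 2 = 9 d electrons.
Configuration: t₂g⁶ eg³ → 1 unpaired electron.
μ(spin-only) = √[1(1+2)] = √3 ≈ 1.73 μB.

1.73 μB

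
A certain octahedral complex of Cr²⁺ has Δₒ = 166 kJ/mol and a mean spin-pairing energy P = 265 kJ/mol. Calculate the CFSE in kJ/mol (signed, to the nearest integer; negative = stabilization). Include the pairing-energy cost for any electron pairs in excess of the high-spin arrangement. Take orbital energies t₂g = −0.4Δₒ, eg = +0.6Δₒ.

Cr²⁺: group 6, so d-count = 6 − 2 = 4.
Since Δₒ = 166 kJ/mol < P = 265 kJ/mol, the complex adopts the high-spin configuration.
Filling d⁴ accordingly: t₂g³ eg¹.
Orbital CFSE = -0.6Δₒ = -0.6 × 166 = -100 kJ/mol.
High-spin has no excess pairs, so no pairing correction applies.

-100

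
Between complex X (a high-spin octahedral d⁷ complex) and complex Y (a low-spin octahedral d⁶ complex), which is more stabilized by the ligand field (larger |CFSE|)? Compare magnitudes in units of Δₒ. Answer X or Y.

X: t₂g⁵ eg², CFSE = -0.8Δₒ.
Y: t₂g⁶ eg⁰, CFSE = -2.4Δₒ.
So Y has the larger |CFSE|.

Y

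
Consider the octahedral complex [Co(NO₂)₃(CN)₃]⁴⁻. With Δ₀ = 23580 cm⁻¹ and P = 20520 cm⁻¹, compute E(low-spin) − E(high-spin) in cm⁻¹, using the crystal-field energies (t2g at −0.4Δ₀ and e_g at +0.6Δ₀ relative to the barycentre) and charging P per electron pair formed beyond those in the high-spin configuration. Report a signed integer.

Ligand charges: 3×(-1) from NO₂⁻ and 3×(-1) from CN⁻ sum to -6; with overall charge -4, Co is +2.
Co sits in group 9; removing 2 electrons leaves Co²⁺ with 9 − 2 = 7 d electrons.
High-spin d⁷ fills as t2g^5 e_g^2 with CFSE 5(−0.4) + 2(+0.6) = -0.8Δ₀ = -18864 cm⁻¹.
For low-spin the configuration is t2g^6 e_g^1: orbital energy -1.8 × 23580 = -42444 cm⁻¹, and 1 additional pair relative to high-spin adds 20520 cm⁻¹, giving -21924 cm⁻¹.
The difference is -21924 − (-18864) = -3060 cm⁻¹, so low-spin lies lower.

-3060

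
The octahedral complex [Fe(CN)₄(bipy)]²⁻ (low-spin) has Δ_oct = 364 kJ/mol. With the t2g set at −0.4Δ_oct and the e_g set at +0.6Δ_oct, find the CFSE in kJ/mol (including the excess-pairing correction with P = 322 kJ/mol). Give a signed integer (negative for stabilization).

-230

Ligand charges: 4×(-1) from CN⁻ and 1×(+0) from bipy sum to -4; with overall charge -2, Fe is +2.
Fe sits in group 8; removing 2 electrons leaves Fe²⁺ with 8 − 2 = 6 d electrons.
Electron filling gives t2g^6 e_g^0.
CFSE(orbital) = 6×(-0.4Δ_oct) + 0×(0.6Δ_oct) = -2.4Δ_oct; with Δ_oct = 364 kJ/mol that is -874 kJ/mol.
Relative to high-spin t2g^4 e_g^2 (1 paired), the low-spin configuration has 2 additional pairs, contributing +2 × 322 = +644 kJ/mol.
Combining: -874 + 644 = -230 kJ/mol.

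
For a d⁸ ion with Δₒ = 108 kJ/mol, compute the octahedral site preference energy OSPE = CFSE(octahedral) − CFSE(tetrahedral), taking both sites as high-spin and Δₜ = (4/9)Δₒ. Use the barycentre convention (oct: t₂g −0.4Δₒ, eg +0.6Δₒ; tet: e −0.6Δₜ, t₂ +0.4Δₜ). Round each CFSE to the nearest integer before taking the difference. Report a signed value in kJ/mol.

In an octahedral site d⁸ (HS) is t₂g⁶ eg², giving CFSE(oct) = -1.2Δₒ = -130 kJ/mol.
Tetrahedral: e⁴ t₂⁴, CFSE = 4(−0.6) + 4(+0.4) = -0.8Δₜ = -0.8 × (4/9) × 108 = -38 kJ/mol.
Subtracting, OSPE = -130 − (-38) = -92 kJ/mol.

-92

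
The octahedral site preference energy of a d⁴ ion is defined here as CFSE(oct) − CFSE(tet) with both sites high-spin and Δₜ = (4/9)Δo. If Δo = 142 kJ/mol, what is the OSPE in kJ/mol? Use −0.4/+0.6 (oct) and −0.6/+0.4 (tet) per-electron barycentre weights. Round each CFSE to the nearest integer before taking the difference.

-60

Octahedral high-spin t₂g³ eg¹: CFSE = -0.6 × 142 = -85 kJ/mol.
In a tetrahedral site the filling is e² t₂²: CFSE(tet) = -0.4Δₜ = -0.4 × (4/9)(142) = -25 kJ/mol.
OSPE = CFSE(oct) − CFSE(tet) = -85 − (-25) = -60 kJ/mol.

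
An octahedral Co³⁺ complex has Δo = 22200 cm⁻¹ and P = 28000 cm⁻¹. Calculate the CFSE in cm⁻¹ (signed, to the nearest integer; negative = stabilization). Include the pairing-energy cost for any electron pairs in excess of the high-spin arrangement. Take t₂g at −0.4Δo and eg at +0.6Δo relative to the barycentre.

-8880

Group 9 minus oxidation state +3 gives a d⁶ configuration for Co³⁺.
With Δo < P the complex is high-spin.
Filling d⁶ accordingly: t₂g⁴ eg².
Orbital CFSE = -0.4Δo = -0.4 × 22200 = -8880 cm⁻¹.
High-spin has no excess pairs, so no pairing correction applies.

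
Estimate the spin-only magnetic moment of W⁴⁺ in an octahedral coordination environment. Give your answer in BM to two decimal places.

W⁴⁺: group 6, so d-count = 6 − 4 = 2.
For octahedral d² the high- and low-spin configurations coincide.
Configuration: t₂g² eg⁰ → 2 unpaired electrons.
μ(spin-only) = √[2(2+2)] = √8 ≈ 2.83 BM.

2.83 BM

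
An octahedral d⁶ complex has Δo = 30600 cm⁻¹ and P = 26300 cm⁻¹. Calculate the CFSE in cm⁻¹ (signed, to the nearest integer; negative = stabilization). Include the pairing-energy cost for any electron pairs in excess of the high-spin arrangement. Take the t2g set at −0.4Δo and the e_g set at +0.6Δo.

-20840

Here Δo > P (30600 > 26300), so the low-spin state is favoured.
That gives t2g^6 e_g^0.
Orbital CFSE = -2.4Δo = -2.4 × 30600 = -73440 cm⁻¹.
Excess pairs vs high-spin: 3 − 1 = 2; pairing cost = +52600 cm⁻¹.
Net CFSE = -73440 + 52600 = -20840 cm⁻¹.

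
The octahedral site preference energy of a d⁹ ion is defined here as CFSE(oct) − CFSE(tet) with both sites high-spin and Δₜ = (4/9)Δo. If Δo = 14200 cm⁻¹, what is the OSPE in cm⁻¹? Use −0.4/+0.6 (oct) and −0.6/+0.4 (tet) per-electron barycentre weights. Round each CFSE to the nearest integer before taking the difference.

Octahedral high-spin t₂g⁶ eg³: CFSE = -0.6 × 14200 = -8520 cm⁻¹.
Tetrahedral: e⁴ t₂⁵, CFSE = 4(−0.6) + 5(+0.4) = -0.4Δₜ = -0.4 × (4/9) × 14200 = -2524 cm⁻¹.
OSPE = -8520 − (-2524) = -5996 cm⁻¹.

-5996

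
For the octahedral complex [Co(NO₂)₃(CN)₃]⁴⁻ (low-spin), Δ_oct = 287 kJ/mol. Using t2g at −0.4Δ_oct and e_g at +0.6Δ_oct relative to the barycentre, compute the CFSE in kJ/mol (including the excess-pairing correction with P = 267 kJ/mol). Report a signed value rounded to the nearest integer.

Ligand charges: 3×(-1) from NO₂⁻ and 3×(-1) from CN⁻ sum to -6; with overall charge -4, Co is +2.
Group 9 minus oxidation state +2 gives a d⁷ configuration for Co²⁺.
Configuration: t2g^6 e_g^1.
Orbital CFSE = 6(-0.4) + 1(0.6) = -1.8Δ_oct = -1.8 × 287 = -517 kJ/mol.
Relative to high-spin t2g^5 e_g^2 (2 paired), the low-spin configuration has 1 additional pair, contributing +1 × 267 = +267 kJ/mol.
Overall CFSE = -517 + 267 = -250 kJ/mol.

-250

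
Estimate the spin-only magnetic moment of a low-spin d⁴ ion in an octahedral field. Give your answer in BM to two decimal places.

2.83 BM

Configuration: t₂g⁴ eg⁰ → 2 unpaired electrons.
μ(spin-only) = √[2(2+2)] = √8 ≈ 2.83 BM.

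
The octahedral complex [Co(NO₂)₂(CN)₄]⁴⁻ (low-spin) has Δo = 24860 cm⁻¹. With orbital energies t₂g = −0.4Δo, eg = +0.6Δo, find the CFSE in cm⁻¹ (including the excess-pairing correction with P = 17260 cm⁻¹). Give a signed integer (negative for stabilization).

-27488

Ligand charges: 2×(-1) from NO₂⁻ and 4×(-1) from CN⁻ sum to -6; with overall charge -4, Co is +2.
Group 9 minus oxidation state +2 gives a d⁷ configuration for Co²⁺.
Configuration: t₂g⁶ eg¹.
CFSE(orbital) = 6×(-0.4Δo) + 1×(0.6Δo) = -1.8Δo; with Δo = 24860 cm⁻¹ that is -44748 cm⁻¹.
Relative to high-spin t₂g⁵ eg² (2 paired), the low-spin configuration has 1 additional pair, contributing +1 × 17260 = +17260 cm⁻¹.
Combining: -44748 + 17260 = -27488 cm⁻¹.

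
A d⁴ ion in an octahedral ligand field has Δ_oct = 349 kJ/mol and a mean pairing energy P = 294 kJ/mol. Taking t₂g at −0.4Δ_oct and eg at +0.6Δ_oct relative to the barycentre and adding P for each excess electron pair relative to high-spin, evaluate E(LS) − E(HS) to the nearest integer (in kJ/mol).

-55

In the high-spin limit (t₂g³ eg¹) the orbital term is -0.6Δ_oct = -209 kJ/mol, with no excess pairing.
Low-spin: t₂g⁴ eg⁰, orbital CFSE = -1.6Δ_oct = -558 kJ/mol; plus 1 excess pair × P = +294 kJ/mol; total -264 kJ/mol.
E(LS) − E(HS) = -264 − (-209) = -55 kJ/mol.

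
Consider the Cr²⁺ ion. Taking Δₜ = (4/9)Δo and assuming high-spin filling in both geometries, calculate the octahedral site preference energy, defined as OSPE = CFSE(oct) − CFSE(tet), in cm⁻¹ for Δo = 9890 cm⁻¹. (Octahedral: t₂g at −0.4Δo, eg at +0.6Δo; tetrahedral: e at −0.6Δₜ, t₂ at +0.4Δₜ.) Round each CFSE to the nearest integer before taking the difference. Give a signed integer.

-4176

Cr sits in group 6; removing 2 electrons leaves Cr²⁺ with 6 − 2 = 4 d electrons.
Octahedral high-spin t₂g³ eg¹: CFSE = -0.6 × 9890 = -5934 cm⁻¹.
Tetrahedral: e² t₂², CFSE = 2(−0.6) + 2(+0.4) = -0.4Δₜ = -0.4 × (4/9) × 9890 = -1758 cm⁻¹.
Subtracting, OSPE = -5934 − (-1758) = -4176 cm⁻¹.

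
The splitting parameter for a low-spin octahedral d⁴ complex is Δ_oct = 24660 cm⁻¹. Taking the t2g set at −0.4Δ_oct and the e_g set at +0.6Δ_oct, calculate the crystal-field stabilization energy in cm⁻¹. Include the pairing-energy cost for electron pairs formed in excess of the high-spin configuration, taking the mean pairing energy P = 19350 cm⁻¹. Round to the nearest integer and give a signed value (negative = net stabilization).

-20106

The d⁴ electrons fill as t2g^4 e_g^0.
The orbital stabilization is -1.6Δ_oct = -1.6 × 24660 = -39456 cm⁻¹.
High-spin d⁴ would be t2g^3 e_g^1 with 0 pairs; low-spin has 1, so 1 excess pair costs +1P = +19350 cm⁻¹.
Combining: -39456 + 19350 = -20106 cm⁻¹.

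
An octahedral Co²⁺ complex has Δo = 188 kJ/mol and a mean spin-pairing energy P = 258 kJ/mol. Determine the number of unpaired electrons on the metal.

3

Co²⁺: group 9, so d-count = 9 − 2 = 7.
Here Δo < P (188 < 258), so the high-spin state is favoured.
Filling d⁷ accordingly: t2g^5 e_g^2.
Unpaired electrons: 3.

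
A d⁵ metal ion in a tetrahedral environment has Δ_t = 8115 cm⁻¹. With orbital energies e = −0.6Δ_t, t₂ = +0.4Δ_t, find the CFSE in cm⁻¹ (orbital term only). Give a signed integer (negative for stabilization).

0

Tetrahedral fields are weak (Δₜ ≈ 4/9 Δₒ), so electrons fill high-spin.
Configuration: e² t₂³.
Orbital CFSE = 2(-0.6) + 3(0.4) = 0.0Δ_t = 0.0 × 8115 = 0 cm⁻¹.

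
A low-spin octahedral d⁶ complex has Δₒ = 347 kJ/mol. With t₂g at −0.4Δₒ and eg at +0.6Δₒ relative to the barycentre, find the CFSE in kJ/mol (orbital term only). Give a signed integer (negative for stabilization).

-833

Electron filling gives t₂g⁶ eg⁰.
The orbital stabilization is -2.4Δₒ = -2.4 × 347 = -833 kJ/mol.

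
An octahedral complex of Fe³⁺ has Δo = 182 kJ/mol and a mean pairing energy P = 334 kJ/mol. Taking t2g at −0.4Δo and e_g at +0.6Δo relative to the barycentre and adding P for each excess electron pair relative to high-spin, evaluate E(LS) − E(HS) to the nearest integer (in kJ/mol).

Fe is in group 8, so Fe³⁺ is d⁵ (8 − 3 = 5).
High-spin d⁵ fills as t2g^3 e_g^2 with CFSE 3(−0.4) + 2(+0.6) = 0.0Δo = 0 kJ/mol.
Low-spin: t2g^5 e_g^0, orbital CFSE = -2.0Δo = -364 kJ/mol; plus 2 excess pairs × P = +668 kJ/mol; total 304 kJ/mol.
Thus E(LS) − E(HS) = 304 kJ/mol.

304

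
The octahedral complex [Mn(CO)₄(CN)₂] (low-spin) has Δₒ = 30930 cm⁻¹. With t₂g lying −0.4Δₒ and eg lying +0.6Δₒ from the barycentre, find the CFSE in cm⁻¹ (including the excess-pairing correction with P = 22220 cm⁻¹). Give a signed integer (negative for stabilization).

-17420

Ligand charges: 4×(+0) from CO and 2×(-1) from CN⁻ sum to -2; with overall charge +0, Mn is +2.
Mn²⁺: group 7, so d-count = 7 − 2 = 5.
The d⁵ electrons fill as t₂g⁵ eg⁰.
CFSE(orbital) = 5×(-0.4Δₒ) + 0×(0.6Δₒ) = -2.0Δₒ; with Δₒ = 30930 cm⁻¹ that is -61860 cm⁻¹.
Relative to high-spin t₂g³ eg² (0 paired), the low-spin configuration has 2 additional pairs, contributing +2 × 22220 = +44440 cm⁻¹.
Combining: -61860 + 44440 = -17420 cm⁻¹.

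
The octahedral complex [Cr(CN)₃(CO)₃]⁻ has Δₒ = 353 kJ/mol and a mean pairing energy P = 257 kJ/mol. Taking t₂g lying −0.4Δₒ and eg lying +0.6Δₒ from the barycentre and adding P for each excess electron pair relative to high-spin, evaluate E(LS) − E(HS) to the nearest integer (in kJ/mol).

Ligand charges: 3×(-1) from CN⁻ and 3×(+0) from CO sum to -3; with overall charge -1, Cr is +2.
Cr²⁺: group 6, so d-count = 6 − 2 = 4.
High-spin: t₂g³ eg¹, CFSE = -0.6Δₒ = -212 kJ/mol.
Low-spin t₂g⁴ eg⁰ gives -1.6Δₒ = -565 kJ/mol, but forming 1 extra pair costs 1P = 257 kJ/mol, so E(LS) = -565 + 257 = -308 kJ/mol.
Thus E(LS) − E(HS) = -96 kJ/mol.

-96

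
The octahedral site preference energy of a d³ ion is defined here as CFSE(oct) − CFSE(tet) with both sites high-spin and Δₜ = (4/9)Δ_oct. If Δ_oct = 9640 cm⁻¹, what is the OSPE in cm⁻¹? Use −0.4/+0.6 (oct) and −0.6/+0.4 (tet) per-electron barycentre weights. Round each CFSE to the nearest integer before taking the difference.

Octahedral (high-spin): t2g^3 e_g^0, CFSE = 3(−0.4) + 0(+0.6) = -1.2Δ_oct = -1.2 × 9640 = -11568 cm⁻¹.
Tetrahedral: e^2 t2^1, CFSE = 2(−0.6) + 1(+0.4) = -0.8Δₜ = -0.8 × (4/9) × 9640 = -3428 cm⁻¹.
OSPE = -11568 − (-3428) = -8140 cm⁻¹.

-8140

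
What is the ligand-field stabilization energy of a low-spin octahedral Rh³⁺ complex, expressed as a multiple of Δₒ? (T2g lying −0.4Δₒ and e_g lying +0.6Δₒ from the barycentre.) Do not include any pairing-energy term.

-2.4 Δₒ

Rh is in group 9, so Rh³⁺ is d⁶ (9 − 3 = 6).
Configuration: t2g^6 e_g^0.
CFSE = 6(-0.4Δₒ) + 0(0.6Δₒ) = -2.4Δₒ + 0.0Δₒ = -2.4Δₒ.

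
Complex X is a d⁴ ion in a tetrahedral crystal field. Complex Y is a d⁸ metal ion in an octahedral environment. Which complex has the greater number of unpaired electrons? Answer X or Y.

X

X: With tetrahedral geometry the complex is necessarily high-spin; e^2 t2^2 → 4 unpaired.
Y: t₂g⁶ eg² → 2 unpaired.
So X has more unpaired electrons.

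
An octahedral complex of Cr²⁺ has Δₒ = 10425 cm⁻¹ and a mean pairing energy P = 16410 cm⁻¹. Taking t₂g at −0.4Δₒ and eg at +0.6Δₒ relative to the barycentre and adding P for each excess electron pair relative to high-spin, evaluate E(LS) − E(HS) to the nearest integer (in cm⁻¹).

Group 6 minus oxidation state +2 gives a d⁴ configuration for Cr²⁺.
In the high-spin limit (t₂g³ eg¹) the orbital term is -0.6Δₒ = -6255 cm⁻¹, with no excess pairing.
For low-spin the configuration is t₂g⁴ eg⁰: orbital energy -1.6 × 10425 = -16680 cm⁻¹, and 1 additional pair relative to high-spin adds 16410 cm⁻¹, giving -270 cm⁻¹.
E(LS) − E(HS) = -270 − (-6255) = 5985 cm⁻¹.

5985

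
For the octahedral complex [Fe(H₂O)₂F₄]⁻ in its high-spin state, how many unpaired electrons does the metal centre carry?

Ligand charges: 2×(+0) from H₂O and 4×(-1) from F⁻ sum to -4; with overall charge -1, Fe is +3.
Group 8 minus oxidation state +3 gives a d⁵ configuration for Fe³⁺.
Configuration: t₂g³ eg², giving 5 unpaired electrons.

5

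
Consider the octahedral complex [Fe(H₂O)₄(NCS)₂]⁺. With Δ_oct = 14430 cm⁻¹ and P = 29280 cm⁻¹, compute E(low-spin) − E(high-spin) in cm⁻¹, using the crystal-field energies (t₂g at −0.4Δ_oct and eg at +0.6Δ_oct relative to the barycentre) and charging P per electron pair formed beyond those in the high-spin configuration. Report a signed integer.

Ligand charges: 4×(+0) from H₂O and 2×(-1) from NCS⁻ sum to -2; with overall charge +1, Fe is +3.
Fe³⁺: group 8, so d-count = 8 − 3 = 5.
High-spin d⁵ fills as t₂g³ eg² with CFSE 3(−0.4) + 2(+0.6) = 0.0Δ_oct = 0 cm⁻¹.
Low-spin t₂g⁵ eg⁰ gives -2.0Δ_oct = -28860 cm⁻¹, but forming 2 extra pairs costs 2P = 58560 cm⁻¹, so E(LS) = -28860 + 58560 = 29700 cm⁻¹.
The difference is 29700 − (0) = 29700 cm⁻¹, so high-spin lies lower.

29700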